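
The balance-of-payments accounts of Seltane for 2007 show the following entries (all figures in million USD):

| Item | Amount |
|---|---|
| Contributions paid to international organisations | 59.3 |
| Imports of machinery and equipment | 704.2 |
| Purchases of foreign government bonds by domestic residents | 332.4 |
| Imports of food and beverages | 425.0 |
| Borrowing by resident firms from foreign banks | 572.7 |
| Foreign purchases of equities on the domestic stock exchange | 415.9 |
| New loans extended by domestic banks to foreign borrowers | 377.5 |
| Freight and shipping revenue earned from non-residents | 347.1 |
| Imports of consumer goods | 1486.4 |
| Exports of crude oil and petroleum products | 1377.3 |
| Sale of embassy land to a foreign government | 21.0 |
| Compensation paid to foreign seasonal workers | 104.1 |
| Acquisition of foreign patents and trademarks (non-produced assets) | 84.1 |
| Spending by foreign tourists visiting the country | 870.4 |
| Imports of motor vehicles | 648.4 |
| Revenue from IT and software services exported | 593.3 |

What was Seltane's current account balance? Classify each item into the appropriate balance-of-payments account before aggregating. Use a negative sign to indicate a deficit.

Goods: 1377.3 - 648.4 - 704.2 - 425.0 - 1486.4 = -1886.7
Services: 347.1 + 593.3 + 870.4 = 1810.8
Primary income: -104.1
Secondary income: -59.3
Current account = (-1886.7) + 1810.8 + (-104.1) + (-59.3) = -239.3
(Excluded from the current account — financial account: purchases of foreign government bonds by domestic residents 332.4, borrowing by resident firms from foreign banks 572.7, foreign purchases of equities on the domestic stock exchange 415.9, new loans extended by domestic banks to foreign borrowers 377.5; capital account: sale of embassy land to a foreign government 21.0, acquisition of foreign patents and trademarks (non-produced assets) 84.1.)

-239.3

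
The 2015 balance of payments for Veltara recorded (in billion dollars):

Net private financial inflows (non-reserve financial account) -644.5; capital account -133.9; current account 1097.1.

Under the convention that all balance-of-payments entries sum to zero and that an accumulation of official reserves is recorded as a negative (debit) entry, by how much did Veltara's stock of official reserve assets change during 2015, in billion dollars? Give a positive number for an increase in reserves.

318.7

Official reserve transactions balance = -(1097.1 + (-133.9) + (-644.5)) = -318.7
An accumulation of reserves is recorded as a debit (negative entry), so the change in the stock of reserves is the negative of that balance.
Change in official reserves = -(-318.7) = 318.7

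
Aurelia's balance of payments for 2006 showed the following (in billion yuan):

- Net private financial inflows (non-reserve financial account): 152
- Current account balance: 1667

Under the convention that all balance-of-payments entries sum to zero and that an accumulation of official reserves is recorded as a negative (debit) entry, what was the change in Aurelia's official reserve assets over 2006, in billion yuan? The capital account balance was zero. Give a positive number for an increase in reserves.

Official reserve transactions balance = -(1667 + 152) = -1819
An accumulation of reserves is recorded as a debit (negative entry), so the change in the stock of reserves is the negative of that balance.
Change in official reserves = -(-1819) = 1819

1819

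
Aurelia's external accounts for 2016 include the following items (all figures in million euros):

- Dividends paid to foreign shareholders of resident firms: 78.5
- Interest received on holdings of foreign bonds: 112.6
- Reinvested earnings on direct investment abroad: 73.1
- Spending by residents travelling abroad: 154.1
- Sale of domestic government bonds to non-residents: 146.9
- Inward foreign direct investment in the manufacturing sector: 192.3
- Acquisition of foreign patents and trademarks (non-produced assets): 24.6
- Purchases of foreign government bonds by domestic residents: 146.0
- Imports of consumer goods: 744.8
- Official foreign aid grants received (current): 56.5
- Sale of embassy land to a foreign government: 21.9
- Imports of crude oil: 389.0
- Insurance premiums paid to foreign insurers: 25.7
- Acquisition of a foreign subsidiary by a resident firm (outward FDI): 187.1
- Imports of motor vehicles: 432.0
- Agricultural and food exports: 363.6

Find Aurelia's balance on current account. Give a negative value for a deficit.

-1218.3

Goods: -744.8 - 389.0 + 363.6 - 432.0 = -1202.2
Services: -25.7 - 154.1 = -179.8
Primary income: 112.6 - 78.5 + 73.1 = 107.2
Secondary income: 56.5
Current account = (-1202.2) + (-179.8) + 107.2 + 56.5 = -1218.3
(Excluded from the current account — financial account: sale of domestic government bonds to non-residents 146.9, inward foreign direct investment in the manufacturing sector 192.3, purchases of foreign government bonds by domestic residents 146.0, acquisition of a foreign subsidiary by a resident firm (outward FDI) 187.1; capital account: acquisition of foreign patents and trademarks (non-produced assets) 24.6, sale of embassy land to a foreign government 21.9.)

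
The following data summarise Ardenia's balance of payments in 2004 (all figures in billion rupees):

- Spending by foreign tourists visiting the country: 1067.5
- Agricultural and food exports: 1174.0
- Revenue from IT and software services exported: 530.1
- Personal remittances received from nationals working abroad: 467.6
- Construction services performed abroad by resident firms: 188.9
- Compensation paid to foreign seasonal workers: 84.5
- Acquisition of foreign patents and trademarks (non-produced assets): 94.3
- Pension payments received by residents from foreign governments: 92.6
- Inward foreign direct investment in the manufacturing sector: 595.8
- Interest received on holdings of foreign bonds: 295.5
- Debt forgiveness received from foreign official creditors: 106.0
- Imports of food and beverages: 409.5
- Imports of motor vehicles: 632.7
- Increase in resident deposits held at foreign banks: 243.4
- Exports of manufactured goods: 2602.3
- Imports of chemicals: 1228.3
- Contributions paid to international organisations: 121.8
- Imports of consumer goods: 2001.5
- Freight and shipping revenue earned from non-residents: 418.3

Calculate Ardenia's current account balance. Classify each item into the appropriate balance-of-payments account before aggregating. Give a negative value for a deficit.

Goods: -409.5 - 1228.3 + 2602.3 - 2001.5 + 1174.0 - 632.7 = -495.7
Services: 1067.5 + 530.1 + 188.9 + 418.3 = 2204.8
Primary income: 295.5 - 84.5 = 211.0
Secondary income: -121.8 + 467.6 + 92.6 = 438.4
Current account = (-495.7) + 2204.8 + 211.0 + 438.4 = 2358.5
(Excluded from the current account — capital account: acquisition of foreign patents and trademarks (non-produced assets) 94.3, debt forgiveness received from foreign official creditors 106.0; financial account: inward foreign direct investment in the manufacturing sector 595.8, increase in resident deposits held at foreign banks 243.4.)

2358.5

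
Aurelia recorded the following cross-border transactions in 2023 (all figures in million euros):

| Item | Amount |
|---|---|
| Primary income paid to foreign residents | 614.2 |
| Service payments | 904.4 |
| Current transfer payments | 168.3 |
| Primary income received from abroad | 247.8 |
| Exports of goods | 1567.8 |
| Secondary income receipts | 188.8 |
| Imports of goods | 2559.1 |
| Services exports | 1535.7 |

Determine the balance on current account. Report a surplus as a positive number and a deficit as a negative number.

Goods balance = 1567.8 - 2559.1 = -991.3
Services balance = 1535.7 - 904.4 = 631.3
Trade balance (goods + services) = -991.3 + 631.3 = -360.0
Net primary income = 247.8 - 614.2 = -366.4
Net secondary income = 188.8 - 168.3 = 20.5
Current account = -360.0 + (-366.4) + 20.5 = -705.9

-705.9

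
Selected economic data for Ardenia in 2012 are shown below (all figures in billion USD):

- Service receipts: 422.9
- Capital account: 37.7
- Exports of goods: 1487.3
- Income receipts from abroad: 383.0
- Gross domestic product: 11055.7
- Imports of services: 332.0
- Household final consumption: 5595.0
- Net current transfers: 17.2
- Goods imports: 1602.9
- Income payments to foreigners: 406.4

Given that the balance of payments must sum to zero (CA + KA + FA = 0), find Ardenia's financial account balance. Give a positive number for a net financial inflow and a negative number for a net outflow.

-6.8

Goods balance = 1487.3 - 1602.9 = -115.6
Services balance = 422.9 - 332.0 = 90.9
Trade balance (goods + services) = -115.6 + 90.9 = -24.7
Net primary income = 383.0 - 406.4 = -23.4
Net secondary income = 17.2
Current account = -24.7 + (-23.4) + 17.2 = -30.9
Financial account = -(-30.9 + 37.7) = -6.8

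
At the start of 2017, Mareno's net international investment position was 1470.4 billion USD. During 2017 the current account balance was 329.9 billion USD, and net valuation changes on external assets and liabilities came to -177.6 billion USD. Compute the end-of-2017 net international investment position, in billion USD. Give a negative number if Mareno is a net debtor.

1622.7

Change in NIIP = current account + net valuation change = 329.9 + (-177.6) = 152.3
End-of-year NIIP = 1470.4 + 152.3 = 1622.7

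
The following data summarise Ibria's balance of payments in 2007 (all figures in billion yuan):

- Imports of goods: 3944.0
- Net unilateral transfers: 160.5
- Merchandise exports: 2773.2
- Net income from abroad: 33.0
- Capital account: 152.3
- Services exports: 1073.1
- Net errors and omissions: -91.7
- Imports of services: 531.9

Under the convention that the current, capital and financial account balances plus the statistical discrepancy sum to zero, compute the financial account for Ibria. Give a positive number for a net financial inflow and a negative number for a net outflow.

Goods balance = 2773.2 - 3944.0 = -1170.8
Services balance = 1073.1 - 531.9 = 541.2
Trade balance (goods + services) = -1170.8 + 541.2 = -629.6
Net primary income = 33.0
Net secondary income = 160.5
Current account = -629.6 + 33.0 + 160.5 = -436.1
Financial account = -(-436.1 + 152.3 + (-91.7)) = 375.5

375.5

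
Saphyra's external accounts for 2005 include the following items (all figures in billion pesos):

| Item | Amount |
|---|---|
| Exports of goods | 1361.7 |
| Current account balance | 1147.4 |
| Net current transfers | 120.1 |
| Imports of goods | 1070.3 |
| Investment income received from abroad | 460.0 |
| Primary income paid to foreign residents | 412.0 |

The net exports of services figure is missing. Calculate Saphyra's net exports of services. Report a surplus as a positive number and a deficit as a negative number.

687.9

Current account = goods balance + services balance + net primary income + net secondary income
Sum of the known components = 459.5
Net exports of services = CA - (known components) = 1147.4 - 459.5 = 687.9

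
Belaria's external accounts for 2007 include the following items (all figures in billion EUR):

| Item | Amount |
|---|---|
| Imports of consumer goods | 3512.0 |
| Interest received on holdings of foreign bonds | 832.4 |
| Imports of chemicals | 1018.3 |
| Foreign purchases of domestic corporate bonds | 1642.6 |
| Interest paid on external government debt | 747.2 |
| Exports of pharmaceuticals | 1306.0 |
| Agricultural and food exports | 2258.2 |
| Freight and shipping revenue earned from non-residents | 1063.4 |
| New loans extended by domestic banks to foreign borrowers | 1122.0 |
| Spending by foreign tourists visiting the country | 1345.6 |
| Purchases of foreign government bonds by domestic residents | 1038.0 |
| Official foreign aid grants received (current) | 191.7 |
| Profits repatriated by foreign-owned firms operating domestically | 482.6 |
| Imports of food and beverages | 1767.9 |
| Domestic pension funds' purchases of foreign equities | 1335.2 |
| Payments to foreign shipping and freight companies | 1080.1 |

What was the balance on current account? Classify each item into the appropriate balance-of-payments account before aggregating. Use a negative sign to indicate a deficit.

Goods: -3512.0 + 2258.2 - 1767.9 - 1018.3 + 1306.0 = -2734.0
Services: 1063.4 - 1080.1 + 1345.6 = 1328.9
Primary income: -747.2 - 482.6 + 832.4 = -397.4
Secondary income: 191.7
Current account = (-2734.0) + 1328.9 + (-397.4) + 191.7 = -1610.8
(Excluded from the current account — financial account: foreign purchases of domestic corporate bonds 1642.6, new loans extended by domestic banks to foreign borrowers 1122.0, purchases of foreign government bonds by domestic residents 1038.0, domestic pension funds' purchases of foreign equities 1335.2.)

-1610.8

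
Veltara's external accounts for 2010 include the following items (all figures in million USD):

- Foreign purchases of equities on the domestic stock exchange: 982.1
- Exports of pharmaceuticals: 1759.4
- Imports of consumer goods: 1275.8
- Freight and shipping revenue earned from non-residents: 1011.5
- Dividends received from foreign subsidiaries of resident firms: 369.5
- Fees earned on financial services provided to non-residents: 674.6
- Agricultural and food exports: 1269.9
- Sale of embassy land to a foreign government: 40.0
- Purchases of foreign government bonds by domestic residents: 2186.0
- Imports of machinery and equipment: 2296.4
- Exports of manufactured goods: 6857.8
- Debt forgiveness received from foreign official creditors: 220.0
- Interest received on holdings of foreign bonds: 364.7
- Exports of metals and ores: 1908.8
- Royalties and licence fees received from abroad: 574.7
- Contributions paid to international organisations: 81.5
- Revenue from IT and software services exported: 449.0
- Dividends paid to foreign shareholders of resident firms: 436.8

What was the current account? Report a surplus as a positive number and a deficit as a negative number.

Goods: 1269.9 - 2296.4 + 6857.8 - 1275.8 + 1908.8 + 1759.4 = 8223.7
Services: 449.0 + 674.6 + 1011.5 + 574.7 = 2709.8
Primary income: -436.8 + 369.5 + 364.7 = 297.4
Secondary income: -81.5
Current account = 8223.7 + 2709.8 + 297.4 + (-81.5) = 11149.4
(Excluded from the current account — financial account: foreign purchases of equities on the domestic stock exchange 982.1, purchases of foreign government bonds by domestic residents 2186.0; capital account: sale of embassy land to a foreign government 40.0, debt forgiveness received from foreign official creditors 220.0.)

11149.4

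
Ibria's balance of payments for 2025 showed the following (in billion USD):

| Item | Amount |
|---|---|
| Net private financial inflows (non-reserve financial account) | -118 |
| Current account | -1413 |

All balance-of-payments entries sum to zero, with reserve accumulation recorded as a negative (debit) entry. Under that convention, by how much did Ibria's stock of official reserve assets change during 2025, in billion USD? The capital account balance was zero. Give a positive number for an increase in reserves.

Official reserve transactions balance = -((-1413) + (-118)) = 1531
An accumulation of reserves is recorded as a debit (negative entry), so the change in the stock of reserves is the negative of that balance.
Change in official reserves = -(1531) = -1531

-1531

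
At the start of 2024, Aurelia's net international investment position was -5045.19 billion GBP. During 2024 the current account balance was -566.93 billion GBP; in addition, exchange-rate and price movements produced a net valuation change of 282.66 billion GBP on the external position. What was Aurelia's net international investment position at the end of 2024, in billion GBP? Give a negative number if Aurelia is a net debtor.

-5329.46

Change in NIIP = current account + net valuation change = -566.93 + 282.66 = -284.27
End-of-year NIIP = -5045.19 + (-284.27) = -5329.46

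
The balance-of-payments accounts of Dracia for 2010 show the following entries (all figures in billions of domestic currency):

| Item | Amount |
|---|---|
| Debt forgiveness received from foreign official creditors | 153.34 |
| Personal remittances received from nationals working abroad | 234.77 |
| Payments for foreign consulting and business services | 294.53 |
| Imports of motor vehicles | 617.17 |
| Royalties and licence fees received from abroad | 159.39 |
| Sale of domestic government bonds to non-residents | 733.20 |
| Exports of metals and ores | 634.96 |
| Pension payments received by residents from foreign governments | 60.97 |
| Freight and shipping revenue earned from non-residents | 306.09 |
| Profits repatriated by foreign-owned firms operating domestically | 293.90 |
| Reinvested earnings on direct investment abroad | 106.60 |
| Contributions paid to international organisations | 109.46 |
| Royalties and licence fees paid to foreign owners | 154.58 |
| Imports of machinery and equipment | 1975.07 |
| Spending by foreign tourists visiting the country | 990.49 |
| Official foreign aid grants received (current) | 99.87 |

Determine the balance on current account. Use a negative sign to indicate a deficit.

-851.57

Goods: -617.17 - 1975.07 + 634.96 = -1957.28
Services: 159.39 - 294.53 + 306.09 + 990.49 - 154.58 = 1006.86
Primary income: -293.90 + 106.60 = -187.30
Secondary income: 60.97 - 109.46 + 234.77 + 99.87 = 286.15
Current account = (-1957.28) + 1006.86 + (-187.30) + 286.15 = -851.57
(Excluded from the current account — capital account: debt forgiveness received from foreign official creditors 153.34; financial account: sale of domestic government bonds to non-residents 733.20.)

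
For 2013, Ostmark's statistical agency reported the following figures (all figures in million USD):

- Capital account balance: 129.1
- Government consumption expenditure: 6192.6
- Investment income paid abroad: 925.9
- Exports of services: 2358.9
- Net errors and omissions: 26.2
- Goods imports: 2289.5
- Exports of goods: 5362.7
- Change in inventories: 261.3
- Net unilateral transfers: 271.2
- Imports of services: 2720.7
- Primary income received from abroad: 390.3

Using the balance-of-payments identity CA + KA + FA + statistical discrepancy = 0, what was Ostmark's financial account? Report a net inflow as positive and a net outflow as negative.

Goods balance = 5362.7 - 2289.5 = 3073.2
Services balance = 2358.9 - 2720.7 = -361.8
Trade balance (goods + services) = 3073.2 + (-361.8) = 2711.4
Net primary income = 390.3 - 925.9 = -535.6
Net secondary income = 271.2
Current account = 2711.4 + (-535.6) + 271.2 = 2447.0
Financial account = -(2447.0 + 129.1 + 26.2) = -2602.3

-2602.3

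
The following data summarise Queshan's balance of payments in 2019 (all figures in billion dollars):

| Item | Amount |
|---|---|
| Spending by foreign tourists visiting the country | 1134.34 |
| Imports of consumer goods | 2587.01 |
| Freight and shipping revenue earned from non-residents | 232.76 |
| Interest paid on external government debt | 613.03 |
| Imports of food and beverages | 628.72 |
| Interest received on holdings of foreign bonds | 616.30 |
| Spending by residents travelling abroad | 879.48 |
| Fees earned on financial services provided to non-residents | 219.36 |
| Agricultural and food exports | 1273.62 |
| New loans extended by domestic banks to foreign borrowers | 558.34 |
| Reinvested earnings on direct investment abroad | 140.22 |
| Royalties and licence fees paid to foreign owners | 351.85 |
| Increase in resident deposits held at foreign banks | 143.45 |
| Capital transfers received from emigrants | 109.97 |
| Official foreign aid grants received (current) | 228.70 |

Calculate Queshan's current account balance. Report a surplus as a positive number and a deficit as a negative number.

Goods: -628.72 + 1273.62 - 2587.01 = -1942.11
Services: 1134.34 + 219.36 + 232.76 - 351.85 - 879.48 = 355.13
Primary income: -613.03 + 140.22 + 616.30 = 143.49
Secondary income: 228.70
Current account = (-1942.11) + 355.13 + 143.49 + 228.70 = -1214.79
(Excluded from the current account — financial account: new loans extended by domestic banks to foreign borrowers 558.34, increase in resident deposits held at foreign banks 143.45; capital account: capital transfers received from emigrants 109.97.)

-1214.79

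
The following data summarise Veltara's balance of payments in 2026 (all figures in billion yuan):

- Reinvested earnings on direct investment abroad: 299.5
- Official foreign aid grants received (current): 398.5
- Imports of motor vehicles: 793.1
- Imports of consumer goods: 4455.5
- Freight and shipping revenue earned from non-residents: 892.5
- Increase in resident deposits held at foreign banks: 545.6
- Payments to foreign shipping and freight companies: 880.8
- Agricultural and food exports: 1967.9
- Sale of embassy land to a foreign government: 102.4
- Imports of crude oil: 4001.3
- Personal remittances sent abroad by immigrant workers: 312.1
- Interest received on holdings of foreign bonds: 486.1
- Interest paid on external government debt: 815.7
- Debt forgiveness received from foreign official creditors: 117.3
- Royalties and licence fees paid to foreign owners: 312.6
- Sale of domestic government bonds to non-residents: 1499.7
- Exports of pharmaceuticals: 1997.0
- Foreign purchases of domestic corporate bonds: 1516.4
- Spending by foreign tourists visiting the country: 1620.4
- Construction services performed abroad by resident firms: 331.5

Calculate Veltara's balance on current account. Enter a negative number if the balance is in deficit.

Goods: 1997.0 - 4455.5 - 4001.3 + 1967.9 - 793.1 = -5285.0
Services: 892.5 - 880.8 + 331.5 + 1620.4 - 312.6 = 1651.0
Primary income: 299.5 + 486.1 - 815.7 = -30.1
Secondary income: 398.5 - 312.1 = 86.4
Current account = (-5285.0) + 1651.0 + (-30.1) + 86.4 = -3577.7
(Excluded from the current account — financial account: increase in resident deposits held at foreign banks 545.6, sale of domestic government bonds to non-residents 1499.7, foreign purchases of domestic corporate bonds 1516.4; capital account: sale of embassy land to a foreign government 102.4, debt forgiveness received from foreign official creditors 117.3.)

-3577.7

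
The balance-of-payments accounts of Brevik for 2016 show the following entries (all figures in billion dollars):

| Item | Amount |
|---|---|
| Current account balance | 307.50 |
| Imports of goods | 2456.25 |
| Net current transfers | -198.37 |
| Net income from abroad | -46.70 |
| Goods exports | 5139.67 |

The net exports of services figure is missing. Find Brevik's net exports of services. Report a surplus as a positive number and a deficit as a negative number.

-2130.85

Current account = goods balance + services balance + net primary income + net secondary income
Sum of the known components = 2438.35
Net exports of services = CA - (known components) = 307.50 - 2438.35 = -2130.85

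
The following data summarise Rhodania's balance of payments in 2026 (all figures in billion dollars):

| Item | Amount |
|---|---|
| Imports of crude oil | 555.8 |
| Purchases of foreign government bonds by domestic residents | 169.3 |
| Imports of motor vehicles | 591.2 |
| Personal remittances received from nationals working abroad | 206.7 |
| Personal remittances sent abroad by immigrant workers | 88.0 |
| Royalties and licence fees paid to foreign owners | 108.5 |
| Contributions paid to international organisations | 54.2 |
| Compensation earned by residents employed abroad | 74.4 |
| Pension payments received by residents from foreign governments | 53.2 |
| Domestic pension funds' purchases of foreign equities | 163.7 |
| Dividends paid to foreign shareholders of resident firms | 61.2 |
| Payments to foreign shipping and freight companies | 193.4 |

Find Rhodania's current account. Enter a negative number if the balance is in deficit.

Goods: -555.8 - 591.2 = -1147.0
Services: -193.4 - 108.5 = -301.9
Primary income: -61.2 + 74.4 = 13.2
Secondary income: 53.2 - 54.2 - 88.0 + 206.7 = 117.7
Current account = (-1147.0) + (-301.9) + 13.2 + 117.7 = -1318.0
(Excluded from the current account — financial account: purchases of foreign government bonds by domestic residents 169.3, domestic pension funds' purchases of foreign equities 163.7.)

-1318.0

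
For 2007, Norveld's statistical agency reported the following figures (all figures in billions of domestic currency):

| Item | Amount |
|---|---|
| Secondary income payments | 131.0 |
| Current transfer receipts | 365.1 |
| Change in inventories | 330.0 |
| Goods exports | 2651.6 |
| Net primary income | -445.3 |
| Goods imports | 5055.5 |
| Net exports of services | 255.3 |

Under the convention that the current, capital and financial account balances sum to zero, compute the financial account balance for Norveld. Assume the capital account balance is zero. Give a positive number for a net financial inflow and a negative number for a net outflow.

2359.8

Goods balance = 2651.6 - 5055.5 = -2403.9
Services balance = 255.3
Trade balance (goods + services) = -2403.9 + 255.3 = -2148.6
Net primary income = -445.3
Net secondary income = 365.1 - 131.0 = 234.1
Current account = -2148.6 + (-445.3) + 234.1 = -2359.8
Financial account = -(-2359.8) = 2359.8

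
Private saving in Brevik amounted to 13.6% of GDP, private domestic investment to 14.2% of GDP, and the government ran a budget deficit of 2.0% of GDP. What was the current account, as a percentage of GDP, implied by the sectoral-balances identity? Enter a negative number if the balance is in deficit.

-2.6

By the sectoral-balances identity, CA = (S_private - I) + (T - G).
Private balance = 13.6 - 14.2 = -0.6
Government balance (T - G) = -2.0
CA = -0.6 + (-2.0) = -2.6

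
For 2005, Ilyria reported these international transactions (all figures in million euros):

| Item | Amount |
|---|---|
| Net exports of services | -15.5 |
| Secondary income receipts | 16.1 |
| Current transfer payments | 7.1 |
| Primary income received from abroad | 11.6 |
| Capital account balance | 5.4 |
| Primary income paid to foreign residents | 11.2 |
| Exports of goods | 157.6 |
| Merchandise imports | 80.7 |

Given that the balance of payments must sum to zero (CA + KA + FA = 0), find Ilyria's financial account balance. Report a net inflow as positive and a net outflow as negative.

Goods balance = 157.6 - 80.7 = 76.9
Services balance = -15.5
Trade balance (goods + services) = 76.9 + (-15.5) = 61.4
Net primary income = 11.6 - 11.2 = 0.4
Net secondary income = 16.1 - 7.1 = 9.0
Current account = 61.4 + 0.4 + 9.0 = 70.8
Financial account = -(70.8 + 5.4) = -76.2

-76.2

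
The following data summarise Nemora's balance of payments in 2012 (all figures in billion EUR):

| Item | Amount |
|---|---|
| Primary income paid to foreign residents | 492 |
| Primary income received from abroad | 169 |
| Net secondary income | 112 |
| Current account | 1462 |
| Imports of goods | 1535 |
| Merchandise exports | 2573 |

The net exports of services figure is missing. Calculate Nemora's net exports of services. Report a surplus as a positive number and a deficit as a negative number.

Current account = goods balance + services balance + net primary income + net secondary income
Sum of the known components = 827
Net exports of services = CA - (known components) = 1462 - 827 = 635

635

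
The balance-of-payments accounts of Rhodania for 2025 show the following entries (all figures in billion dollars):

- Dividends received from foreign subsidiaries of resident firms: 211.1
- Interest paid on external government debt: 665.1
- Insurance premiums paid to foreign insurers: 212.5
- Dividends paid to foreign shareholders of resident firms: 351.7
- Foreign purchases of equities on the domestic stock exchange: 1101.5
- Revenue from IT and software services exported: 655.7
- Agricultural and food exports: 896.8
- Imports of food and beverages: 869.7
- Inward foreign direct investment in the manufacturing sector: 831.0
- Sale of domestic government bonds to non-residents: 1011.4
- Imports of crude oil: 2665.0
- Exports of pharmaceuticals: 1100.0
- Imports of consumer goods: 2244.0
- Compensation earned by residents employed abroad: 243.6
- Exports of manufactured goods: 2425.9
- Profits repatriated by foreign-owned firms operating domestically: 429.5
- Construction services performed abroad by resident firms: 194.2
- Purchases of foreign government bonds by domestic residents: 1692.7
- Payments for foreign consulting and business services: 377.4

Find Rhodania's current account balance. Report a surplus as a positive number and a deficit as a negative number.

Goods: -2244.0 - 869.7 + 2425.9 + 1100.0 - 2665.0 + 896.8 = -1356.0
Services: -377.4 + 194.2 + 655.7 - 212.5 = 260.0
Primary income: 243.6 - 429.5 + 211.1 - 351.7 - 665.1 = -991.6
Current account = (-1356.0) + 260.0 + (-991.6) = -2087.6
(Excluded from the current account — financial account: foreign purchases of equities on the domestic stock exchange 1101.5, inward foreign direct investment in the manufacturing sector 831.0, sale of domestic government bonds to non-residents 1011.4, purchases of foreign government bonds by domestic residents 1692.7.)

-2087.6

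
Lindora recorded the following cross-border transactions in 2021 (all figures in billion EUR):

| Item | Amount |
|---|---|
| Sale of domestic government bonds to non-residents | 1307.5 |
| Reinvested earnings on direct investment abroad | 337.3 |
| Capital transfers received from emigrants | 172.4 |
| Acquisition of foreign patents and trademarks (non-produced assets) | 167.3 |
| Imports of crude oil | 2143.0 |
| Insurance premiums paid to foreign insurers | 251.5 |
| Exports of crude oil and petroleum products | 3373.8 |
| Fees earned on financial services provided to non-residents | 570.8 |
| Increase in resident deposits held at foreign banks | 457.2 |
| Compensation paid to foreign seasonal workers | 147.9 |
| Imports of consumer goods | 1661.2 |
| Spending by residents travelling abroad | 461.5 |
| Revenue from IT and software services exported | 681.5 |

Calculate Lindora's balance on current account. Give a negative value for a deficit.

298.3

Goods: 3373.8 - 1661.2 - 2143.0 = -430.4
Services: 570.8 - 461.5 - 251.5 + 681.5 = 539.3
Primary income: 337.3 - 147.9 = 189.4
Current account = (-430.4) + 539.3 + 189.4 = 298.3
(Excluded from the current account — financial account: sale of domestic government bonds to non-residents 1307.5, increase in resident deposits held at foreign banks 457.2; capital account: capital transfers received from emigrants 172.4, acquisition of foreign patents and trademarks (non-produced assets) 167.3.)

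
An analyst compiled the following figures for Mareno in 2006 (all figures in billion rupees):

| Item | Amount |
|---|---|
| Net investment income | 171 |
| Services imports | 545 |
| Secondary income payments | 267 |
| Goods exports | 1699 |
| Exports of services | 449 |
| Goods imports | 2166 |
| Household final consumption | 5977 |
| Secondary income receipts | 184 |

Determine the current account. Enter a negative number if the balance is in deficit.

-475

Goods balance = 1699 - 2166 = -467
Services balance = 449 - 545 = -96
Trade balance (goods + services) = -467 + (-96) = -563
Net primary income = 171
Net secondary income = 184 - 267 = -83
Current account = -563 + 171 + (-83) = -475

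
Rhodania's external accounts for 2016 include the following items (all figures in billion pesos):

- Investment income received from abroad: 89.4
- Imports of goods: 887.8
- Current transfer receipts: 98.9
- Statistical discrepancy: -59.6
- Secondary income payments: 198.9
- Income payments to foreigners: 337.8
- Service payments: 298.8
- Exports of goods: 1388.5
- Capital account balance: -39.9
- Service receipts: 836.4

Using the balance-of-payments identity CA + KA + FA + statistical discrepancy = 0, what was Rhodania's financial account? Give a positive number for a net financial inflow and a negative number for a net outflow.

-590.4

Goods balance = 1388.5 - 887.8 = 500.7
Services balance = 836.4 - 298.8 = 537.6
Trade balance (goods + services) = 500.7 + 537.6 = 1038.3
Net primary income = 89.4 - 337.8 = -248.4
Net secondary income = 98.9 - 198.9 = -100.0
Current account = 1038.3 + (-248.4) + (-100.0) = 689.9
Financial account = -(689.9 + (-39.9) + (-59.6)) = -590.4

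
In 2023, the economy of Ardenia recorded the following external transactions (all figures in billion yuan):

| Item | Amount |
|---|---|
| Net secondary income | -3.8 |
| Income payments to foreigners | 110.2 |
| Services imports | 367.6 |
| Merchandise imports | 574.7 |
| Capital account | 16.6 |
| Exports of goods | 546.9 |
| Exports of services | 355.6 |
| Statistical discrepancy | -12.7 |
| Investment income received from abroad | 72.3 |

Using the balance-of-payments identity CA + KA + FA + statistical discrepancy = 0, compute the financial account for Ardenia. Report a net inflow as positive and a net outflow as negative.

Goods balance = 546.9 - 574.7 = -27.8
Services balance = 355.6 - 367.6 = -12.0
Trade balance (goods + services) = -27.8 + (-12.0) = -39.8
Net primary income = 72.3 - 110.2 = -37.9
Net secondary income = -3.8
Current account = -39.8 + (-37.9) + (-3.8) = -81.5
Financial account = -(-81.5 + 16.6 + (-12.7)) = 77.6

77.6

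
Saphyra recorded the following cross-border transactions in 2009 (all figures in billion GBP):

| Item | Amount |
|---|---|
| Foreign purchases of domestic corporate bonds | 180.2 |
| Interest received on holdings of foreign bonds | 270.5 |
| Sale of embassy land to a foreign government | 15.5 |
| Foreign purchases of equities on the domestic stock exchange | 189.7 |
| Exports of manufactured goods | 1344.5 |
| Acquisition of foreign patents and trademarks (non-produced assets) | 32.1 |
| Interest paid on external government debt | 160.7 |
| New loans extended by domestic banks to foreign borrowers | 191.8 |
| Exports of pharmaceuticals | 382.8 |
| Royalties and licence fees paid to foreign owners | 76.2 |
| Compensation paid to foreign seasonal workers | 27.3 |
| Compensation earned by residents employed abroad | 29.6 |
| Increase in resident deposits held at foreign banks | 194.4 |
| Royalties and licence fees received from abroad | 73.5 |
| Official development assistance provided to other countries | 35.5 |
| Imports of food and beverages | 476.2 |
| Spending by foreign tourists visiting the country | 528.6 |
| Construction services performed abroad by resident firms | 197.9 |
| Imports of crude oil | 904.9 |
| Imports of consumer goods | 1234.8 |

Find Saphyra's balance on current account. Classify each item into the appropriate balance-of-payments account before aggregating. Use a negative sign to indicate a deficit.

-88.2

Goods: -1234.8 - 476.2 + 1344.5 + 382.8 - 904.9 = -888.6
Services: 197.9 + 73.5 - 76.2 + 528.6 = 723.8
Primary income: -160.7 + 270.5 - 27.3 + 29.6 = 112.1
Secondary income: -35.5
Current account = (-888.6) + 723.8 + 112.1 + (-35.5) = -88.2
(Excluded from the current account — financial account: foreign purchases of domestic corporate bonds 180.2, foreign purchases of equities on the domestic stock exchange 189.7, new loans extended by domestic banks to foreign borrowers 191.8, increase in resident deposits held at foreign banks 194.4; capital account: sale of embassy land to a foreign government 15.5, acquisition of foreign patents and trademarks (non-produced assets) 32.1.)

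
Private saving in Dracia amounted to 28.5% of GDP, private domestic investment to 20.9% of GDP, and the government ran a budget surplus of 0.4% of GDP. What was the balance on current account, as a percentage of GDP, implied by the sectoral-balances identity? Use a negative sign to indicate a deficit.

By the sectoral-balances identity, CA = (S_private - I) + (T - G).
Private balance = 28.5 - 20.9 = 7.6
Government balance (T - G) = 0.4
CA = 7.6 + 0.4 = 8.0

8.0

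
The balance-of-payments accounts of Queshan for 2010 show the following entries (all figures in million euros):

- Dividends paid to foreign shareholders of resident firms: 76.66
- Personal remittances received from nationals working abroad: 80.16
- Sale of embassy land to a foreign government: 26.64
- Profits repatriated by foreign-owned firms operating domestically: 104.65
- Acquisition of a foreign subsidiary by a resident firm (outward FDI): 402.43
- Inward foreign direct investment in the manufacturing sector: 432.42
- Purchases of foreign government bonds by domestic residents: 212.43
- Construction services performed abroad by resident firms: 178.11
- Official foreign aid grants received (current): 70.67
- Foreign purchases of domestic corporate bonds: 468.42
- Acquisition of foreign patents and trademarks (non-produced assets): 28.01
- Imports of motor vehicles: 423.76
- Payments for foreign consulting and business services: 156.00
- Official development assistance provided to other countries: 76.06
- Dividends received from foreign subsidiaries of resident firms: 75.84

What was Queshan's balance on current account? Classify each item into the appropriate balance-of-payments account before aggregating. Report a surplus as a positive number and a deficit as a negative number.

-432.35

Goods: -423.76
Services: -156.00 + 178.11 = 22.11
Primary income: -104.65 + 75.84 - 76.66 = -105.47
Secondary income: 70.67 - 76.06 + 80.16 = 74.77
Current account = (-423.76) + 22.11 + (-105.47) + 74.77 = -432.35
(Excluded from the current account — capital account: sale of embassy land to a foreign government 26.64, acquisition of foreign patents and trademarks (non-produced assets) 28.01; financial account: acquisition of a foreign subsidiary by a resident firm (outward FDI) 402.43, inward foreign direct investment in the manufacturing sector 432.42, purchases of foreign government bonds by domestic residents 212.43, foreign purchases of domestic corporate bonds 468.42.)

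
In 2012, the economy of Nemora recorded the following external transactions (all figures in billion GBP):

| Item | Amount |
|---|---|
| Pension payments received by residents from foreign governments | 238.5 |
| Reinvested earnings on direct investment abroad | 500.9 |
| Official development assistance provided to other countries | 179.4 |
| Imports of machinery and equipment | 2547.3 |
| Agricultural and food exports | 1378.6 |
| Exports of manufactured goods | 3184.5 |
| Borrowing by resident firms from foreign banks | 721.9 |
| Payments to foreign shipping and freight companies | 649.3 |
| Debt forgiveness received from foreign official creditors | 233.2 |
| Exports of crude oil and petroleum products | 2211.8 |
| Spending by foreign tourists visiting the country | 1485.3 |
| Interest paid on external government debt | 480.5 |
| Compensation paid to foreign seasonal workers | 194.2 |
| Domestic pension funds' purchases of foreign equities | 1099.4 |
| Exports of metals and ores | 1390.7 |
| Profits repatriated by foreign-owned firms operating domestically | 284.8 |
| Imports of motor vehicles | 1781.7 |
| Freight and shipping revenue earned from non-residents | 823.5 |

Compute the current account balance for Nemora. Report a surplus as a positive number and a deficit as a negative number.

Goods: -1781.7 + 1378.6 + 3184.5 + 1390.7 - 2547.3 + 2211.8 = 3836.6
Services: 1485.3 + 823.5 - 649.3 = 1659.5
Primary income: 500.9 - 480.5 - 194.2 - 284.8 = -458.6
Secondary income: 238.5 - 179.4 = 59.1
Current account = 3836.6 + 1659.5 + (-458.6) + 59.1 = 5096.6
(Excluded from the current account — financial account: borrowing by resident firms from foreign banks 721.9, domestic pension funds' purchases of foreign equities 1099.4; capital account: debt forgiveness received from foreign official creditors 233.2.)

5096.6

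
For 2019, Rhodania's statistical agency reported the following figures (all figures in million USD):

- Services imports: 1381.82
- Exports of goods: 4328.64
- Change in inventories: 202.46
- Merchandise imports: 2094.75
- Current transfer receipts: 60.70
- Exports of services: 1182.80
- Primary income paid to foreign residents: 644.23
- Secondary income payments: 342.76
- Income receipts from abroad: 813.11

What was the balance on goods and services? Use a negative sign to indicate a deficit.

2034.87

Goods balance = 4328.64 - 2094.75 = 2233.89
Services balance = 1182.80 - 1381.82 = -199.02
Trade balance (goods + services) = 2233.89 + (-199.02) = 2034.87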